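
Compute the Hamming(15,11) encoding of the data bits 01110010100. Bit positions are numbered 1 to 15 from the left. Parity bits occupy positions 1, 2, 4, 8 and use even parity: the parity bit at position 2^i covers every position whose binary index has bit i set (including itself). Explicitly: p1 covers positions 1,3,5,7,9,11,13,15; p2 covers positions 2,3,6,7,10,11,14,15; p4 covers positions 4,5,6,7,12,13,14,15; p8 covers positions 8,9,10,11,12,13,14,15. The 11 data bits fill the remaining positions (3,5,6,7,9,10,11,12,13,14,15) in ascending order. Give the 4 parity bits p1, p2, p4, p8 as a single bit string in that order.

Place data bits at non-power-of-two positions: b3=0, b5=1, b6=1, b7=1, b9=0, b10=0, b11=1, b12=0, b13=1, b14=0, b15=0.
p1 = XOR of data positions {3,5,7,9,11,13,15} = 0⊕1⊕1⊕0⊕1⊕1⊕0 = 0
p2 = XOR of data positions {3,6,7,10,11,14,15} = 0⊕1⊕1⊕0⊕1⊕0⊕0 = 1
p4 = XOR of data positions {5,6,7,12,13,14,15} = 1⊕1⊕1⊕0⊕1⊕0⊕0 = 0
p8 = XOR of data positions {9,10,11,12,13,14,15} = 0⊕0⊕1⊕0⊕1⊕0⊕0 = 0
Parity bits p1,p2,p4,p8 = 0100

0100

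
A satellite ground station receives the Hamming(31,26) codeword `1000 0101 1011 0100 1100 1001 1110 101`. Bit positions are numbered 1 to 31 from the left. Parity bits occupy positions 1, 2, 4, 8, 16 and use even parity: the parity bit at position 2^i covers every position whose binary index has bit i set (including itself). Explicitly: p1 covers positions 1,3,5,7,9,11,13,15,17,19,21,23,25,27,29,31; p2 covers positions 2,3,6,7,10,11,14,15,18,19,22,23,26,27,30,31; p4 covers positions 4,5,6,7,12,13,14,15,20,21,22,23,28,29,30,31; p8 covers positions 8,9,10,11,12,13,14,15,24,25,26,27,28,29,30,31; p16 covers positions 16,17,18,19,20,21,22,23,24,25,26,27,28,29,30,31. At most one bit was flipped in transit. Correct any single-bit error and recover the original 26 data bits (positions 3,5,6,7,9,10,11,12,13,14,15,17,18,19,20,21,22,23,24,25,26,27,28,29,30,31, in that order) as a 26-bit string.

00101011010110010011100101

s1: b1⊕b3⊕b5⊕b7⊕b9⊕b11⊕b13⊕b15⊕b17⊕b19⊕b21⊕b23⊕b25⊕b27⊕b29⊕b31 = 1⊕0⊕0⊕0⊕1⊕1⊕0⊕0⊕1⊕0⊕1⊕0⊕1⊕1⊕1⊕1 = 1
s2: b2⊕b3⊕b6⊕b7⊕b10⊕b11⊕b14⊕b15⊕b18⊕b19⊕b22⊕b23⊕b26⊕b27⊕b30⊕b31 = 0⊕0⊕1⊕0⊕0⊕1⊕1⊕0⊕1⊕0⊕0⊕0⊕1⊕1⊕0⊕1 = 1
s4: b4⊕b5⊕b6⊕b7⊕b12⊕b13⊕b14⊕b15⊕b20⊕b21⊕b22⊕b23⊕b28⊕b29⊕b30⊕b31 = 0⊕0⊕1⊕0⊕1⊕0⊕1⊕0⊕0⊕1⊕0⊕0⊕0⊕1⊕0⊕1 = 0
s8: b8⊕b9⊕b10⊕b11⊕b12⊕b13⊕b14⊕b15⊕b24⊕b25⊕b26⊕b27⊕b28⊕b29⊕b30⊕b31 = 1⊕1⊕0⊕1⊕1⊕0⊕1⊕0⊕1⊕1⊕1⊕1⊕0⊕1⊕0⊕1 = 1
s16: b16⊕b17⊕b18⊕b19⊕b20⊕b21⊕b22⊕b23⊕b24⊕b25⊕b26⊕b27⊕b28⊕b29⊕b30⊕b31 = 0⊕1⊕1⊕0⊕0⊕1⊕0⊕0⊕1⊕1⊕1⊕1⊕0⊕1⊕0⊕1 = 1
Syndrome (s16...s1) = 11011 → position 27.
Flip bit 27: corrected codeword = 1000010110110100110010011100101
Data bits at positions 3,5,6,7,9,10,11,12,13,14,15,17,18,19,20,21,22,23,24,25,26,27,28,29,30,31: 00101011010110010011100101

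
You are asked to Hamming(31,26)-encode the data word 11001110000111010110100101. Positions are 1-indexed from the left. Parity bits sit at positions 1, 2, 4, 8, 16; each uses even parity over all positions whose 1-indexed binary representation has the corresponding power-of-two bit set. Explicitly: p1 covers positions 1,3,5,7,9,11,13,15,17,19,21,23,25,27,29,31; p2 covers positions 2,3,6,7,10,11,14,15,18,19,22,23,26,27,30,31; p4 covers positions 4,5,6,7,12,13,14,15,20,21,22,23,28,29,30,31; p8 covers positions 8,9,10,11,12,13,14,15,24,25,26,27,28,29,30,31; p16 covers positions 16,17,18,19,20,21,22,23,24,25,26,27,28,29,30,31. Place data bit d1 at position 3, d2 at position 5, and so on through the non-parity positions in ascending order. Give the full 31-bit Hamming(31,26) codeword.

Place data bits at non-power-of-two positions: b3=1, b5=1, b6=0, b7=0, b9=1, b10=1, b11=1, b12=0, b13=0, b14=0, b15=0, b17=1, b18=1, b19=1, b20=0, b21=1, b22=0, b23=1, b24=1, b25=0, b26=1, b27=0, b28=0, b29=1, b30=0, b31=1.
p1 = XOR of data positions {3,5,7,9,11,13,15,17,19,21,23,25,27,29,31} = 1⊕1⊕0⊕1⊕1⊕0⊕0⊕1⊕1⊕1⊕1⊕0⊕0⊕1⊕1 = 0
p2 = XOR of data positions {3,6,7,10,11,14,15,18,19,22,23,26,27,30,31} = 1⊕0⊕0⊕1⊕1⊕0⊕0⊕1⊕1⊕0⊕1⊕1⊕0⊕0⊕1 = 0
p4 = XOR of data positions {5,6,7,12,13,14,15,20,21,22,23,28,29,30,31} = 1⊕0⊕0⊕0⊕0⊕0⊕0⊕0⊕1⊕0⊕1⊕0⊕1⊕0⊕1 = 1
p8 = XOR of data positions {9,10,11,12,13,14,15,24,25,26,27,28,29,30,31} = 1⊕1⊕1⊕0⊕0⊕0⊕0⊕1⊕0⊕1⊕0⊕0⊕1⊕0⊕1 = 1
p16 = XOR of data positions {17,18,19,20,21,22,23,24,25,26,27,28,29,30,31} = 1⊕1⊕1⊕0⊕1⊕0⊕1⊕1⊕0⊕1⊕0⊕0⊕1⊕0⊕1 = 1
Codeword b1..b31 = 0011100111100001111010110100101

0011100111100001111010110100101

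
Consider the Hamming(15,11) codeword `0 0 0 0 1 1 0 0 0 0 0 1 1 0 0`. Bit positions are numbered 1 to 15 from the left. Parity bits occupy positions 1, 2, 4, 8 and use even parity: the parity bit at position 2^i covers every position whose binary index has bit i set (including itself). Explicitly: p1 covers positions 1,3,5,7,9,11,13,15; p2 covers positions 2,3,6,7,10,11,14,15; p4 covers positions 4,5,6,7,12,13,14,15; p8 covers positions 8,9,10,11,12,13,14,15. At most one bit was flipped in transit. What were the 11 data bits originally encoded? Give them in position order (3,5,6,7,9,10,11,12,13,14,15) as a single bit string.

s1: b1⊕b3⊕b5⊕b7⊕b9⊕b11⊕b13⊕b15 = 0⊕0⊕1⊕0⊕0⊕0⊕1⊕0 = 0
s2: b2⊕b3⊕b6⊕b7⊕b10⊕b11⊕b14⊕b15 = 0⊕0⊕1⊕0⊕0⊕0⊕0⊕0 = 1
s4: b4⊕b5⊕b6⊕b7⊕b12⊕b13⊕b14⊕b15 = 0⊕1⊕1⊕0⊕1⊕1⊕0⊕0 = 0
s8: b8⊕b9⊕b10⊕b11⊕b12⊕b13⊕b14⊕b15 = 0⊕0⊕0⊕0⊕1⊕1⊕0⊕0 = 0
Syndrome (s8...s1) = 0010 → position 2.
Flip bit 2: corrected codeword = 010011000001100
Data bits at positions 3,5,6,7,9,10,11,12,13,14,15: 01100001100

01100001100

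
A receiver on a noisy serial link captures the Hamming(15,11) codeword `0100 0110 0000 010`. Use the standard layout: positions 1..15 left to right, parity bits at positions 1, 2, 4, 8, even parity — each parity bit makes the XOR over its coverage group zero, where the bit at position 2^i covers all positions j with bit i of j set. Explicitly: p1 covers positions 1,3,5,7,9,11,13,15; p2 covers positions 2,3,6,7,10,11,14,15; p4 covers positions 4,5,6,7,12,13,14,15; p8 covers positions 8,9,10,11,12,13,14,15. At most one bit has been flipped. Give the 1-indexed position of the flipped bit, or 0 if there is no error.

s1: b1⊕b3⊕b5⊕b7⊕b9⊕b11⊕b13⊕b15 = 0⊕0⊕0⊕1⊕0⊕0⊕0⊕0 = 1
s2: b2⊕b3⊕b6⊕b7⊕b10⊕b11⊕b14⊕b15 = 1⊕0⊕1⊕1⊕0⊕0⊕1⊕0 = 0
s4: b4⊕b5⊕b6⊕b7⊕b12⊕b13⊕b14⊕b15 = 0⊕0⊕1⊕1⊕0⊕0⊕1⊕0 = 1
s8: b8⊕b9⊕b10⊕b11⊕b12⊕b13⊕b14⊕b15 = 0⊕0⊕0⊕0⊕0⊕0⊕1⊕0 = 1
Syndrome (s8...s1) = 1101 → position 13.

13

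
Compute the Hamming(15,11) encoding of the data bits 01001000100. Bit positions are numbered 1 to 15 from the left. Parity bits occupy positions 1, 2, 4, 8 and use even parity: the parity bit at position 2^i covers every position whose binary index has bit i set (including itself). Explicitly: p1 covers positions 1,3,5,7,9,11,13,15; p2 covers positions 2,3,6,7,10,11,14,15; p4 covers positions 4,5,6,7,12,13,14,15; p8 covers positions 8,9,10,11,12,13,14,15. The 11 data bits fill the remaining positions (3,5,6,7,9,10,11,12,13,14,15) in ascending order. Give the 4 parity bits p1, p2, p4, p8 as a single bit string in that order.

Place data bits at non-power-of-two positions: b3=0, b5=1, b6=0, b7=0, b9=1, b10=0, b11=0, b12=0, b13=1, b14=0, b15=0.
p1 = XOR of data positions {3,5,7,9,11,13,15} = 0⊕1⊕0⊕1⊕0⊕1⊕0 = 1
p2 = XOR of data positions {3,6,7,10,11,14,15} = 0⊕0⊕0⊕0⊕0⊕0⊕0 = 0
p4 = XOR of data positions {5,6,7,12,13,14,15} = 1⊕0⊕0⊕0⊕1⊕0⊕0 = 0
p8 = XOR of data positions {9,10,11,12,13,14,15} = 1⊕0⊕0⊕0⊕1⊕0⊕0 = 0
Parity bits p1,p2,p4,p8 = 1000

1000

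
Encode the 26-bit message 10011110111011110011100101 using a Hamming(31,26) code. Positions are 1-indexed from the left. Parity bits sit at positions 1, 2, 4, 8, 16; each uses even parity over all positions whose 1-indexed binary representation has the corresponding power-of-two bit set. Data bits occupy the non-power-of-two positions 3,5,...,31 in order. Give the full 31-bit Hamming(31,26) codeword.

1010001111101111011110011100101

Place data bits at non-power-of-two positions: b3=1, b5=0, b6=0, b7=1, b9=1, b10=1, b11=1, b12=0, b13=1, b14=1, b15=1, b17=0, b18=1, b19=1, b20=1, b21=1, b22=0, b23=0, b24=1, b25=1, b26=1, b27=0, b28=0, b29=1, b30=0, b31=1.
p1 = XOR of data positions {3,5,7,9,11,13,15,17,19,21,23,25,27,29,31} = 1⊕0⊕1⊕1⊕1⊕1⊕1⊕0⊕1⊕1⊕0⊕1⊕0⊕1⊕1 = 1
p2 = XOR of data positions {3,6,7,10,11,14,15,18,19,22,23,26,27,30,31} = 1⊕0⊕1⊕1⊕1⊕1⊕1⊕1⊕1⊕0⊕0⊕1⊕0⊕0⊕1 = 0
p4 = XOR of data positions {5,6,7,12,13,14,15,20,21,22,23,28,29,30,31} = 0⊕0⊕1⊕0⊕1⊕1⊕1⊕1⊕1⊕0⊕0⊕0⊕1⊕0⊕1 = 0
p8 = XOR of data positions {9,10,11,12,13,14,15,24,25,26,27,28,29,30,31} = 1⊕1⊕1⊕0⊕1⊕1⊕1⊕1⊕1⊕1⊕0⊕0⊕1⊕0⊕1 = 1
p16 = XOR of data positions {17,18,19,20,21,22,23,24,25,26,27,28,29,30,31} = 0⊕1⊕1⊕1⊕1⊕0⊕0⊕1⊕1⊕1⊕0⊕0⊕1⊕0⊕1 = 1
Codeword b1..b31 = 1010001111101111011110011100101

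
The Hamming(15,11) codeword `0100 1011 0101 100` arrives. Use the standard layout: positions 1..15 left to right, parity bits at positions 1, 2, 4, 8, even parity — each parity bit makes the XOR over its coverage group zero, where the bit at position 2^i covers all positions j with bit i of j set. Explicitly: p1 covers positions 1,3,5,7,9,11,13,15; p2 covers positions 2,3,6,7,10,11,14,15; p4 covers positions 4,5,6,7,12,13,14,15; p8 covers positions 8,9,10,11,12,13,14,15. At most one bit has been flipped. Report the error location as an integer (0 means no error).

3

s1: b1⊕b3⊕b5⊕b7⊕b9⊕b11⊕b13⊕b15 = 0⊕0⊕1⊕1⊕0⊕0⊕1⊕0 = 1
s2: b2⊕b3⊕b6⊕b7⊕b10⊕b11⊕b14⊕b15 = 1⊕0⊕0⊕1⊕1⊕0⊕0⊕0 = 1
s4: b4⊕b5⊕b6⊕b7⊕b12⊕b13⊕b14⊕b15 = 0⊕1⊕0⊕1⊕1⊕1⊕0⊕0 = 0
s8: b8⊕b9⊕b10⊕b11⊕b12⊕b13⊕b14⊕b15 = 1⊕0⊕1⊕0⊕1⊕1⊕0⊕0 = 0
Syndrome (s8...s1) = 0011 → position 3.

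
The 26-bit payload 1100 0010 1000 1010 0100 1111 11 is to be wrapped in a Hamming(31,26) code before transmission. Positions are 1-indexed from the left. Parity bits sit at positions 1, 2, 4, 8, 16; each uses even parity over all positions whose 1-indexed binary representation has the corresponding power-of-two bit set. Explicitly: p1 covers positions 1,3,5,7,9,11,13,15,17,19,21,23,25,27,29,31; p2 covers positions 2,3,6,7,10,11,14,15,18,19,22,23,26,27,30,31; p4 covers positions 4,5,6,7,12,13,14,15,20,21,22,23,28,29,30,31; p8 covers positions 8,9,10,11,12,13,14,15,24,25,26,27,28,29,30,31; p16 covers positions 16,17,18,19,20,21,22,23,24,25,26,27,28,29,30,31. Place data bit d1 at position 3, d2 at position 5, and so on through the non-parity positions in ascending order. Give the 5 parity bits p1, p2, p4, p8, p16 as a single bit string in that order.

Place data bits at non-power-of-two positions: b3=1, b5=1, b6=0, b7=0, b9=0, b10=0, b11=1, b12=0, b13=1, b14=0, b15=0, b17=0, b18=1, b19=0, b20=1, b21=0, b22=0, b23=1, b24=0, b25=0, b26=1, b27=1, b28=1, b29=1, b30=1, b31=1.
p1 = XOR of data positions {3,5,7,9,11,13,15,17,19,21,23,25,27,29,31} = 1⊕1⊕0⊕0⊕1⊕1⊕0⊕0⊕0⊕0⊕1⊕0⊕1⊕1⊕1 = 0
p2 = XOR of data positions {3,6,7,10,11,14,15,18,19,22,23,26,27,30,31} = 1⊕0⊕0⊕0⊕1⊕0⊕0⊕1⊕0⊕0⊕1⊕1⊕1⊕1⊕1 = 0
p4 = XOR of data positions {5,6,7,12,13,14,15,20,21,22,23,28,29,30,31} = 1⊕0⊕0⊕0⊕1⊕0⊕0⊕1⊕0⊕0⊕1⊕1⊕1⊕1⊕1 = 0
p8 = XOR of data positions {9,10,11,12,13,14,15,24,25,26,27,28,29,30,31} = 0⊕0⊕1⊕0⊕1⊕0⊕0⊕0⊕0⊕1⊕1⊕1⊕1⊕1⊕1 = 0
p16 = XOR of data positions {17,18,19,20,21,22,23,24,25,26,27,28,29,30,31} = 0⊕1⊕0⊕1⊕0⊕0⊕1⊕0⊕0⊕1⊕1⊕1⊕1⊕1⊕1 = 1
Parity bits p1,p2,p4,p8,p16 = 00001

00001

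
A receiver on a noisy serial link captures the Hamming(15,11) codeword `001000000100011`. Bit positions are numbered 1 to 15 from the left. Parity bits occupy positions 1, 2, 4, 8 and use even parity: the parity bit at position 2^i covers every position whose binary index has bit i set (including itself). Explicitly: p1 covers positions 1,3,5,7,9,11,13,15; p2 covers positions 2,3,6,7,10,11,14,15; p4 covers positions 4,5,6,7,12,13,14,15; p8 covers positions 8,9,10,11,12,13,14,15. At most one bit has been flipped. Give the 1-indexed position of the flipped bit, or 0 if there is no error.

s1: b1⊕b3⊕b5⊕b7⊕b9⊕b11⊕b13⊕b15 = 0⊕1⊕0⊕0⊕0⊕0⊕0⊕1 = 0
s2: b2⊕b3⊕b6⊕b7⊕b10⊕b11⊕b14⊕b15 = 0⊕1⊕0⊕0⊕1⊕0⊕1⊕1 = 0
s4: b4⊕b5⊕b6⊕b7⊕b12⊕b13⊕b14⊕b15 = 0⊕0⊕0⊕0⊕0⊕0⊕1⊕1 = 0
s8: b8⊕b9⊕b10⊕b11⊕b12⊕b13⊕b14⊕b15 = 0⊕0⊕1⊕0⊕0⊕0⊕1⊕1 = 1
Syndrome (s8...s1) = 1000 → position 8.

8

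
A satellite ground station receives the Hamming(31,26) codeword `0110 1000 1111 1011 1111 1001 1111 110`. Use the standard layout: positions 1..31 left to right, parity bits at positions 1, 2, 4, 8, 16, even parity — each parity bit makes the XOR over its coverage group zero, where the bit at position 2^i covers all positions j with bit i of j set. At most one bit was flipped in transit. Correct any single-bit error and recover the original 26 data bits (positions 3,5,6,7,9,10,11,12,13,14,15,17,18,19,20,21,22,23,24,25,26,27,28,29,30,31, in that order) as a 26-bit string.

11001111101111110011110110

s1: b1⊕b3⊕b5⊕b7⊕b9⊕b11⊕b13⊕b15⊕b17⊕b19⊕b21⊕b23⊕b25⊕b27⊕b29⊕b31 = 0⊕1⊕1⊕0⊕1⊕1⊕1⊕1⊕1⊕1⊕1⊕0⊕1⊕1⊕1⊕0 = 0
s2: b2⊕b3⊕b6⊕b7⊕b10⊕b11⊕b14⊕b15⊕b18⊕b19⊕b22⊕b23⊕b26⊕b27⊕b30⊕b31 = 1⊕1⊕0⊕0⊕1⊕1⊕0⊕1⊕1⊕1⊕0⊕0⊕1⊕1⊕1⊕0 = 0
s4: b4⊕b5⊕b6⊕b7⊕b12⊕b13⊕b14⊕b15⊕b20⊕b21⊕b22⊕b23⊕b28⊕b29⊕b30⊕b31 = 0⊕1⊕0⊕0⊕1⊕1⊕0⊕1⊕1⊕1⊕0⊕0⊕1⊕1⊕1⊕0 = 1
s8: b8⊕b9⊕b10⊕b11⊕b12⊕b13⊕b14⊕b15⊕b24⊕b25⊕b26⊕b27⊕b28⊕b29⊕b30⊕b31 = 0⊕1⊕1⊕1⊕1⊕1⊕0⊕1⊕1⊕1⊕1⊕1⊕1⊕1⊕1⊕0 = 1
s16: b16⊕b17⊕b18⊕b19⊕b20⊕b21⊕b22⊕b23⊕b24⊕b25⊕b26⊕b27⊕b28⊕b29⊕b30⊕b31 = 1⊕1⊕1⊕1⊕1⊕1⊕0⊕0⊕1⊕1⊕1⊕1⊕1⊕1⊕1⊕0 = 1
Syndrome (s16...s1) = 11100 → position 28.
Flip bit 28: corrected codeword = 0110100011111011111110011110110
Data bits at positions 3,5,6,7,9,10,11,12,13,14,15,17,18,19,20,21,22,23,24,25,26,27,28,29,30,31: 11001111101111110011110110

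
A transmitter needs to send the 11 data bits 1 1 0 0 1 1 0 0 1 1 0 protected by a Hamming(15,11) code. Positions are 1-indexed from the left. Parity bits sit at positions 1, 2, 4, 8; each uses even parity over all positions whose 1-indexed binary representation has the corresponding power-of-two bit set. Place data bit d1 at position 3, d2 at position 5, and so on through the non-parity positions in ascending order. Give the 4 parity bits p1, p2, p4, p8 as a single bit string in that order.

0110

Place data bits at non-power-of-two positions: b3=1, b5=1, b6=0, b7=0, b9=1, b10=1, b11=0, b12=0, b13=1, b14=1, b15=0.
p1 = XOR of data positions {3,5,7,9,11,13,15} = 1⊕1⊕0⊕1⊕0⊕1⊕0 = 0
p2 = XOR of data positions {3,6,7,10,11,14,15} = 1⊕0⊕0⊕1⊕0⊕1⊕0 = 1
p4 = XOR of data positions {5,6,7,12,13,14,15} = 1⊕0⊕0⊕0⊕1⊕1⊕0 = 1
p8 = XOR of data positions {9,10,11,12,13,14,15} = 1⊕1⊕0⊕0⊕1⊕1⊕0 = 0
Parity bits p1,p2,p4,p8 = 0110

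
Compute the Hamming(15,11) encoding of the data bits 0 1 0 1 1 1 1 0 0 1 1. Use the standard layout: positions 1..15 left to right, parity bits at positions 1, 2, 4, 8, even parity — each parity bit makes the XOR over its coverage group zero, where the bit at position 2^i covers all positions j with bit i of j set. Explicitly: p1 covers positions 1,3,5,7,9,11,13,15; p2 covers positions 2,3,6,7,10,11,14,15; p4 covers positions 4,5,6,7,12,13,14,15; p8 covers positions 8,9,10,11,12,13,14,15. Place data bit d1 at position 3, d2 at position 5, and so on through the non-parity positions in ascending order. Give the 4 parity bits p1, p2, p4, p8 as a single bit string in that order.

1101

Place data bits at non-power-of-two positions: b3=0, b5=1, b6=0, b7=1, b9=1, b10=1, b11=1, b12=0, b13=0, b14=1, b15=1.
p1 = XOR of data positions {3,5,7,9,11,13,15} = 0⊕1⊕1⊕1⊕1⊕0⊕1 = 1
p2 = XOR of data positions {3,6,7,10,11,14,15} = 0⊕0⊕1⊕1⊕1⊕1⊕1 = 1
p4 = XOR of data positions {5,6,7,12,13,14,15} = 1⊕0⊕1⊕0⊕0⊕1⊕1 = 0
p8 = XOR of data positions {9,10,11,12,13,14,15} = 1⊕1⊕1⊕0⊕0⊕1⊕1 = 1
Parity bits p1,p2,p4,p8 = 1101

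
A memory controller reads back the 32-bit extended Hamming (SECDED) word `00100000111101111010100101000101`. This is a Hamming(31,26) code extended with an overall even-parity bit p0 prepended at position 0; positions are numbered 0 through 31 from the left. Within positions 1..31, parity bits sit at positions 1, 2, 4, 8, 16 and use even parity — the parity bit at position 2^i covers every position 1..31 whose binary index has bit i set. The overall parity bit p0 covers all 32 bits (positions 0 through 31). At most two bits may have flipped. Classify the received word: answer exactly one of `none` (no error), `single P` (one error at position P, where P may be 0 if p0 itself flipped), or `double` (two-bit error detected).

single 20

s1: b1⊕b3⊕b5⊕b7⊕b9⊕b11⊕b13⊕b15⊕b17⊕b19⊕b21⊕b23⊕b25⊕b27⊕b29⊕b31 = 0⊕0⊕0⊕0⊕1⊕1⊕1⊕1⊕0⊕0⊕0⊕1⊕1⊕0⊕1⊕1 = 0
s2: b2⊕b3⊕b6⊕b7⊕b10⊕b11⊕b14⊕b15⊕b18⊕b19⊕b22⊕b23⊕b26⊕b27⊕b30⊕b31 = 1⊕0⊕0⊕0⊕1⊕1⊕1⊕1⊕1⊕0⊕0⊕1⊕0⊕0⊕0⊕1 = 0
s4: b4⊕b5⊕b6⊕b7⊕b12⊕b13⊕b14⊕b15⊕b20⊕b21⊕b22⊕b23⊕b28⊕b29⊕b30⊕b31 = 0⊕0⊕0⊕0⊕0⊕1⊕1⊕1⊕1⊕0⊕0⊕1⊕0⊕1⊕0⊕1 = 1
s8: b8⊕b9⊕b10⊕b11⊕b12⊕b13⊕b14⊕b15⊕b24⊕b25⊕b26⊕b27⊕b28⊕b29⊕b30⊕b31 = 1⊕1⊕1⊕1⊕0⊕1⊕1⊕1⊕0⊕1⊕0⊕0⊕0⊕1⊕0⊕1 = 0
s16: b16⊕b17⊕b18⊕b19⊕b20⊕b21⊕b22⊕b23⊕b24⊕b25⊕b26⊕b27⊕b28⊕b29⊕b30⊕b31 = 1⊕0⊕1⊕0⊕1⊕0⊕0⊕1⊕0⊕1⊕0⊕0⊕0⊕1⊕0⊕1 = 1
Syndrome (s16...s1) = 10100 → position 20.
Overall parity (XOR of all 32 bits, including p0): 0⊕0⊕1⊕0⊕0⊕0⊕0⊕0⊕1⊕1⊕1⊕1⊕0⊕1⊕1⊕1⊕1⊕0⊕1⊕0⊕1⊕0⊕0⊕1⊕0⊕1⊕0⊕0⊕0⊕1⊕0⊕1 = 1
Overall=1, syndrome position=20 → single-bit error at position 20.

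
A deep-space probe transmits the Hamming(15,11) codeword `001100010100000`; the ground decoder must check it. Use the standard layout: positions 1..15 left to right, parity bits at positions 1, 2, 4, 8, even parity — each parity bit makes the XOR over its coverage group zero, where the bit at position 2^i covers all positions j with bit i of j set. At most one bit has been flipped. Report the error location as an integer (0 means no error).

s1: b1⊕b3⊕b5⊕b7⊕b9⊕b11⊕b13⊕b15 = 0⊕1⊕0⊕0⊕0⊕0⊕0⊕0 = 1
s2: b2⊕b3⊕b6⊕b7⊕b10⊕b11⊕b14⊕b15 = 0⊕1⊕0⊕0⊕1⊕0⊕0⊕0 = 0
s4: b4⊕b5⊕b6⊕b7⊕b12⊕b13⊕b14⊕b15 = 1⊕0⊕0⊕0⊕0⊕0⊕0⊕0 = 1
s8: b8⊕b9⊕b10⊕b11⊕b12⊕b13⊕b14⊕b15 = 1⊕0⊕1⊕0⊕0⊕0⊕0⊕0 = 0
Syndrome (s8...s1) = 0101 → position 5.

5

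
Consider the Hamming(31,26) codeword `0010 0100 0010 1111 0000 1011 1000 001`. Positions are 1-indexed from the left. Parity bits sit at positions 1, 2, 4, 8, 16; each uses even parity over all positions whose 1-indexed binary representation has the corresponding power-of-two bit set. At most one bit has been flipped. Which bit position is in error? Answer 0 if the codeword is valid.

14

s1: b1⊕b3⊕b5⊕b7⊕b9⊕b11⊕b13⊕b15⊕b17⊕b19⊕b21⊕b23⊕b25⊕b27⊕b29⊕b31 = 0⊕1⊕0⊕0⊕0⊕1⊕1⊕1⊕0⊕0⊕1⊕1⊕1⊕0⊕0⊕1 = 0
s2: b2⊕b3⊕b6⊕b7⊕b10⊕b11⊕b14⊕b15⊕b18⊕b19⊕b22⊕b23⊕b26⊕b27⊕b30⊕b31 = 0⊕1⊕1⊕0⊕0⊕1⊕1⊕1⊕0⊕0⊕0⊕1⊕0⊕0⊕0⊕1 = 1
s4: b4⊕b5⊕b6⊕b7⊕b12⊕b13⊕b14⊕b15⊕b20⊕b21⊕b22⊕b23⊕b28⊕b29⊕b30⊕b31 = 0⊕0⊕1⊕0⊕0⊕1⊕1⊕1⊕0⊕1⊕0⊕1⊕0⊕0⊕0⊕1 = 1
s8: b8⊕b9⊕b10⊕b11⊕b12⊕b13⊕b14⊕b15⊕b24⊕b25⊕b26⊕b27⊕b28⊕b29⊕b30⊕b31 = 0⊕0⊕0⊕1⊕0⊕1⊕1⊕1⊕1⊕1⊕0⊕0⊕0⊕0⊕0⊕1 = 1
s16: b16⊕b17⊕b18⊕b19⊕b20⊕b21⊕b22⊕b23⊕b24⊕b25⊕b26⊕b27⊕b28⊕b29⊕b30⊕b31 = 1⊕0⊕0⊕0⊕0⊕1⊕0⊕1⊕1⊕1⊕0⊕0⊕0⊕0⊕0⊕1 = 0
Syndrome (s16...s1) = 01110 → position 14.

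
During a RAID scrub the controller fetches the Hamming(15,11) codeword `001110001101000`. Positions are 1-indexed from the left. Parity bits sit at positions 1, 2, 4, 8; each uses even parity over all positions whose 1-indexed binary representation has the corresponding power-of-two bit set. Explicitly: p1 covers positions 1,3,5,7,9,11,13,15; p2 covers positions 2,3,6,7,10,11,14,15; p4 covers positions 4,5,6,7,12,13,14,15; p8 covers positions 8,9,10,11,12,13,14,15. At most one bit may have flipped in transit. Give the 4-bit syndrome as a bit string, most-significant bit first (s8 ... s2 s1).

1101

s1: b1⊕b3⊕b5⊕b7⊕b9⊕b11⊕b13⊕b15 = 0⊕1⊕1⊕0⊕1⊕0⊕0⊕0 = 1
s2: b2⊕b3⊕b6⊕b7⊕b10⊕b11⊕b14⊕b15 = 0⊕1⊕0⊕0⊕1⊕0⊕0⊕0 = 0
s4: b4⊕b5⊕b6⊕b7⊕b12⊕b13⊕b14⊕b15 = 1⊕1⊕0⊕0⊕1⊕0⊕0⊕0 = 1
s8: b8⊕b9⊕b10⊕b11⊕b12⊕b13⊕b14⊕b15 = 0⊕1⊕1⊕0⊕1⊕0⊕0⊕0 = 1
Syndrome (s8...s1) = 1101 → position 13.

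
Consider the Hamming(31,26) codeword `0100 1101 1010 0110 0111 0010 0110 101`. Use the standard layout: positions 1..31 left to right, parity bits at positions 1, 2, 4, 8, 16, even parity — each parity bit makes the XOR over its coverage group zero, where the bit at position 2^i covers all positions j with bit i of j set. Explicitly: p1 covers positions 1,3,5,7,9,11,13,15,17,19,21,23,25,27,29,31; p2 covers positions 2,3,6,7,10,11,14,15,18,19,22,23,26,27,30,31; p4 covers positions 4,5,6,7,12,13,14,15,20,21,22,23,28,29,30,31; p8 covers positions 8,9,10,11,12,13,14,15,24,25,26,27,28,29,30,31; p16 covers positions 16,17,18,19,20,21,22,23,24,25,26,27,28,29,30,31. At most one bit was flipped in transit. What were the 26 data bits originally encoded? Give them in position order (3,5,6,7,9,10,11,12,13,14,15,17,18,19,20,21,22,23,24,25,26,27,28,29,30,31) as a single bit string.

s1: b1⊕b3⊕b5⊕b7⊕b9⊕b11⊕b13⊕b15⊕b17⊕b19⊕b21⊕b23⊕b25⊕b27⊕b29⊕b31 = 0⊕0⊕1⊕0⊕1⊕1⊕0⊕1⊕0⊕1⊕0⊕1⊕0⊕1⊕1⊕1 = 1
s2: b2⊕b3⊕b6⊕b7⊕b10⊕b11⊕b14⊕b15⊕b18⊕b19⊕b22⊕b23⊕b26⊕b27⊕b30⊕b31 = 1⊕0⊕1⊕0⊕0⊕1⊕1⊕1⊕1⊕1⊕0⊕1⊕1⊕1⊕0⊕1 = 1
s4: b4⊕b5⊕b6⊕b7⊕b12⊕b13⊕b14⊕b15⊕b20⊕b21⊕b22⊕b23⊕b28⊕b29⊕b30⊕b31 = 0⊕1⊕1⊕0⊕0⊕0⊕1⊕1⊕1⊕0⊕0⊕1⊕0⊕1⊕0⊕1 = 0
s8: b8⊕b9⊕b10⊕b11⊕b12⊕b13⊕b14⊕b15⊕b24⊕b25⊕b26⊕b27⊕b28⊕b29⊕b30⊕b31 = 1⊕1⊕0⊕1⊕0⊕0⊕1⊕1⊕0⊕0⊕1⊕1⊕0⊕1⊕0⊕1 = 1
s16: b16⊕b17⊕b18⊕b19⊕b20⊕b21⊕b22⊕b23⊕b24⊕b25⊕b26⊕b27⊕b28⊕b29⊕b30⊕b31 = 0⊕0⊕1⊕1⊕1⊕0⊕0⊕1⊕0⊕0⊕1⊕1⊕0⊕1⊕0⊕1 = 0
Syndrome (s16...s1) = 01011 → position 11.
Flip bit 11: corrected codeword = 0100110110000110011100100110101
Data bits at positions 3,5,6,7,9,10,11,12,13,14,15,17,18,19,20,21,22,23,24,25,26,27,28,29,30,31: 01101000011011100100110101

01101000011011100100110101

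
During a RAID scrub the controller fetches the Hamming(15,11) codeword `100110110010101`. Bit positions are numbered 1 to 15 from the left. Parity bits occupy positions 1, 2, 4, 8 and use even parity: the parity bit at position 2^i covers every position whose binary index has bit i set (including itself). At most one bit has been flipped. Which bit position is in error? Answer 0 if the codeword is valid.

6

s1: b1⊕b3⊕b5⊕b7⊕b9⊕b11⊕b13⊕b15 = 1⊕0⊕1⊕1⊕0⊕1⊕1⊕1 = 0
s2: b2⊕b3⊕b6⊕b7⊕b10⊕b11⊕b14⊕b15 = 0⊕0⊕0⊕1⊕0⊕1⊕0⊕1 = 1
s4: b4⊕b5⊕b6⊕b7⊕b12⊕b13⊕b14⊕b15 = 1⊕1⊕0⊕1⊕0⊕1⊕0⊕1 = 1
s8: b8⊕b9⊕b10⊕b11⊕b12⊕b13⊕b14⊕b15 = 1⊕0⊕0⊕1⊕0⊕1⊕0⊕1 = 0
Syndrome (s8...s1) = 0110 → position 6.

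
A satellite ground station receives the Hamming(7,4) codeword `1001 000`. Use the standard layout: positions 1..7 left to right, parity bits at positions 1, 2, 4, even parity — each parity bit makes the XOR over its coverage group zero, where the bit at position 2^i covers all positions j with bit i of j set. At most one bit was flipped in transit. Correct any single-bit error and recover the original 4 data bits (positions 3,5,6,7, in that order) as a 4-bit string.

0100

s1: b1⊕b3⊕b5⊕b7 = 1⊕0⊕0⊕0 = 1
s2: b2⊕b3⊕b6⊕b7 = 0⊕0⊕0⊕0 = 0
s4: b4⊕b5⊕b6⊕b7 = 1⊕0⊕0⊕0 = 1
Syndrome (s4...s1) = 101 → position 5.
Flip bit 5: corrected codeword = 1001100
Data bits at positions 3,5,6,7: 0100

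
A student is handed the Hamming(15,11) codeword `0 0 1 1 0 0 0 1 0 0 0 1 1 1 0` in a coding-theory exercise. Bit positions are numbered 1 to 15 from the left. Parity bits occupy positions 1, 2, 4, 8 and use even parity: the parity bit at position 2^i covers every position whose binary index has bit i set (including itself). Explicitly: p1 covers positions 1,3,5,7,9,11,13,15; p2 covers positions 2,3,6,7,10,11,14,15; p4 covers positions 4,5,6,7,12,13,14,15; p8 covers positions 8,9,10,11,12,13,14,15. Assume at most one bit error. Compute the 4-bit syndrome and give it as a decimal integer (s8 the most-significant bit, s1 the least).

0

s1: b1⊕b3⊕b5⊕b7⊕b9⊕b11⊕b13⊕b15 = 0⊕1⊕0⊕0⊕0⊕0⊕1⊕0 = 0
s2: b2⊕b3⊕b6⊕b7⊕b10⊕b11⊕b14⊕b15 = 0⊕1⊕0⊕0⊕0⊕0⊕1⊕0 = 0
s4: b4⊕b5⊕b6⊕b7⊕b12⊕b13⊕b14⊕b15 = 1⊕0⊕0⊕0⊕1⊕1⊕1⊕0 = 0
s8: b8⊕b9⊕b10⊕b11⊕b12⊕b13⊕b14⊕b15 = 1⊕0⊕0⊕0⊕1⊕1⊕1⊕0 = 0
Syndrome (s8...s1) = 0000 → position 0 (no error).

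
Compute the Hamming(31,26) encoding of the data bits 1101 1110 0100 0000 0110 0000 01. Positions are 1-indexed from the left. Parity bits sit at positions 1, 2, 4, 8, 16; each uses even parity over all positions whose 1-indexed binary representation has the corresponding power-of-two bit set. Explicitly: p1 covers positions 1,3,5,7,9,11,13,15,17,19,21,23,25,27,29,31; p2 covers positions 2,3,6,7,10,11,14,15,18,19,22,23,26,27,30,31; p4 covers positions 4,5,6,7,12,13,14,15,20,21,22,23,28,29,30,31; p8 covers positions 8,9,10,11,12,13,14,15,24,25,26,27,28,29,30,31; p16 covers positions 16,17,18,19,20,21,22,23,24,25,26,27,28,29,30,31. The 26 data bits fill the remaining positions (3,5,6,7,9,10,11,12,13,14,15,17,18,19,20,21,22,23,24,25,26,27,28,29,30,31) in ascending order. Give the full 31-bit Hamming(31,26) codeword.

1111101011100101000000110000001

Place data bits at non-power-of-two positions: b3=1, b5=1, b6=0, b7=1, b9=1, b10=1, b11=1, b12=0, b13=0, b14=1, b15=0, b17=0, b18=0, b19=0, b20=0, b21=0, b22=0, b23=1, b24=1, b25=0, b26=0, b27=0, b28=0, b29=0, b30=0, b31=1.
p1 = XOR of data positions {3,5,7,9,11,13,15,17,19,21,23,25,27,29,31} = 1⊕1⊕1⊕1⊕1⊕0⊕0⊕0⊕0⊕0⊕1⊕0⊕0⊕0⊕1 = 1
p2 = XOR of data positions {3,6,7,10,11,14,15,18,19,22,23,26,27,30,31} = 1⊕0⊕1⊕1⊕1⊕1⊕0⊕0⊕0⊕0⊕1⊕0⊕0⊕0⊕1 = 1
p4 = XOR of data positions {5,6,7,12,13,14,15,20,21,22,23,28,29,30,31} = 1⊕0⊕1⊕0⊕0⊕1⊕0⊕0⊕0⊕0⊕1⊕0⊕0⊕0⊕1 = 1
p8 = XOR of data positions {9,10,11,12,13,14,15,24,25,26,27,28,29,30,31} = 1⊕1⊕1⊕0⊕0⊕1⊕0⊕1⊕0⊕0⊕0⊕0⊕0⊕0⊕1 = 0
p16 = XOR of data positions {17,18,19,20,21,22,23,24,25,26,27,28,29,30,31} = 0⊕0⊕0⊕0⊕0⊕0⊕1⊕1⊕0⊕0⊕0⊕0⊕0⊕0⊕1 = 1
Codeword b1..b31 = 1111101011100101000000110000001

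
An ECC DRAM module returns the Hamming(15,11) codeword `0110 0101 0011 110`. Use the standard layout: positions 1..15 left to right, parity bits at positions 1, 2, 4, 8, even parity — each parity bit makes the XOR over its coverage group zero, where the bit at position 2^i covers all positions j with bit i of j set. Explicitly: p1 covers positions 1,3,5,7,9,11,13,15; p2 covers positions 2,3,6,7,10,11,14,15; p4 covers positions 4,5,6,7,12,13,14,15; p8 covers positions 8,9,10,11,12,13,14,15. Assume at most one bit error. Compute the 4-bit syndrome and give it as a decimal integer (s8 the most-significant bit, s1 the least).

s1: b1⊕b3⊕b5⊕b7⊕b9⊕b11⊕b13⊕b15 = 0⊕1⊕0⊕0⊕0⊕1⊕1⊕0 = 1
s2: b2⊕b3⊕b6⊕b7⊕b10⊕b11⊕b14⊕b15 = 1⊕1⊕1⊕0⊕0⊕1⊕1⊕0 = 1
s4: b4⊕b5⊕b6⊕b7⊕b12⊕b13⊕b14⊕b15 = 0⊕0⊕1⊕0⊕1⊕1⊕1⊕0 = 0
s8: b8⊕b9⊕b10⊕b11⊕b12⊕b13⊕b14⊕b15 = 1⊕0⊕0⊕1⊕1⊕1⊕1⊕0 = 1
Syndrome (s8...s1) = 1011 → position 11.

11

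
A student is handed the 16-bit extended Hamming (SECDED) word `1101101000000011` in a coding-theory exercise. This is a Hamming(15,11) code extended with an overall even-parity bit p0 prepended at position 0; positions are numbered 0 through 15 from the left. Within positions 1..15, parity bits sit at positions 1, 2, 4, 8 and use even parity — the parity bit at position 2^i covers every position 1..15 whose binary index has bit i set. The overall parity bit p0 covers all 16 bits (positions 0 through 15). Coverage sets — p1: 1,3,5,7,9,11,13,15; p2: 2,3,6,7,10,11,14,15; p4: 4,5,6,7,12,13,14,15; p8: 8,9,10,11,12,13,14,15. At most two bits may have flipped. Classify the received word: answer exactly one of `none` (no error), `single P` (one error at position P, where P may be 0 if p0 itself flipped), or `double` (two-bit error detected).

single 1

s1: b1⊕b3⊕b5⊕b7⊕b9⊕b11⊕b13⊕b15 = 1⊕1⊕0⊕0⊕0⊕0⊕0⊕1 = 1
s2: b2⊕b3⊕b6⊕b7⊕b10⊕b11⊕b14⊕b15 = 0⊕1⊕1⊕0⊕0⊕0⊕1⊕1 = 0
s4: b4⊕b5⊕b6⊕b7⊕b12⊕b13⊕b14⊕b15 = 1⊕0⊕1⊕0⊕0⊕0⊕1⊕1 = 0
s8: b8⊕b9⊕b10⊕b11⊕b12⊕b13⊕b14⊕b15 = 0⊕0⊕0⊕0⊕0⊕0⊕1⊕1 = 0
Syndrome (s8...s1) = 0001 → position 1.
Overall parity (XOR of all 16 bits, including p0): 1⊕1⊕0⊕1⊕1⊕0⊕1⊕0⊕0⊕0⊕0⊕0⊕0⊕0⊕1⊕1 = 1
Overall=1, syndrome position=1 → single-bit error at position 1.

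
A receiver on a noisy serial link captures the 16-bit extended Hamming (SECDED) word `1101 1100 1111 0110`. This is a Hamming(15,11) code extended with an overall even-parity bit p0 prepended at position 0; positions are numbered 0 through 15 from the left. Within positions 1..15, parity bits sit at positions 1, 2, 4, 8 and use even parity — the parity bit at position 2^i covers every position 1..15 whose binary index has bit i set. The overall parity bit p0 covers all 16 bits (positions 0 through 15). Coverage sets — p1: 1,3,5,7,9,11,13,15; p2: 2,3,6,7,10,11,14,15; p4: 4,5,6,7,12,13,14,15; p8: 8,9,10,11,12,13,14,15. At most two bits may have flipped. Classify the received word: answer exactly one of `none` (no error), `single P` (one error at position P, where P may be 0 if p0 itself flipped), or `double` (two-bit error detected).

s1: b1⊕b3⊕b5⊕b7⊕b9⊕b11⊕b13⊕b15 = 1⊕1⊕1⊕0⊕1⊕1⊕1⊕0 = 0
s2: b2⊕b3⊕b6⊕b7⊕b10⊕b11⊕b14⊕b15 = 0⊕1⊕0⊕0⊕1⊕1⊕1⊕0 = 0
s4: b4⊕b5⊕b6⊕b7⊕b12⊕b13⊕b14⊕b15 = 1⊕1⊕0⊕0⊕0⊕1⊕1⊕0 = 0
s8: b8⊕b9⊕b10⊕b11⊕b12⊕b13⊕b14⊕b15 = 1⊕1⊕1⊕1⊕0⊕1⊕1⊕0 = 0
Syndrome (s8...s1) = 0000 → position 0 (no error).
Overall parity (XOR of all 16 bits, including p0): 1⊕1⊕0⊕1⊕1⊕1⊕0⊕0⊕1⊕1⊕1⊕1⊕0⊕1⊕1⊕0 = 1
Overall=1, syndrome position=0 → single-bit error at position 0.

single 0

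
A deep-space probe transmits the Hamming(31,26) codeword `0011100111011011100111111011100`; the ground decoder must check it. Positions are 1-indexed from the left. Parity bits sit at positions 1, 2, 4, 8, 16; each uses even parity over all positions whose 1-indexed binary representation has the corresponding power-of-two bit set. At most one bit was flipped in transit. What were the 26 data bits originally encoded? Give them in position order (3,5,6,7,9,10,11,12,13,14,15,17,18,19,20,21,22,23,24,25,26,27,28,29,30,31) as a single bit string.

11001101101100111111011000

s1: b1⊕b3⊕b5⊕b7⊕b9⊕b11⊕b13⊕b15⊕b17⊕b19⊕b21⊕b23⊕b25⊕b27⊕b29⊕b31 = 0⊕1⊕1⊕0⊕1⊕0⊕1⊕1⊕1⊕0⊕1⊕1⊕1⊕1⊕1⊕0 = 1
s2: b2⊕b3⊕b6⊕b7⊕b10⊕b11⊕b14⊕b15⊕b18⊕b19⊕b22⊕b23⊕b26⊕b27⊕b30⊕b31 = 0⊕1⊕0⊕0⊕1⊕0⊕0⊕1⊕0⊕0⊕1⊕1⊕0⊕1⊕0⊕0 = 0
s4: b4⊕b5⊕b6⊕b7⊕b12⊕b13⊕b14⊕b15⊕b20⊕b21⊕b22⊕b23⊕b28⊕b29⊕b30⊕b31 = 1⊕1⊕0⊕0⊕1⊕1⊕0⊕1⊕1⊕1⊕1⊕1⊕1⊕1⊕0⊕0 = 1
s8: b8⊕b9⊕b10⊕b11⊕b12⊕b13⊕b14⊕b15⊕b24⊕b25⊕b26⊕b27⊕b28⊕b29⊕b30⊕b31 = 1⊕1⊕1⊕0⊕1⊕1⊕0⊕1⊕1⊕1⊕0⊕1⊕1⊕1⊕0⊕0 = 1
s16: b16⊕b17⊕b18⊕b19⊕b20⊕b21⊕b22⊕b23⊕b24⊕b25⊕b26⊕b27⊕b28⊕b29⊕b30⊕b31 = 1⊕1⊕0⊕0⊕1⊕1⊕1⊕1⊕1⊕1⊕0⊕1⊕1⊕1⊕0⊕0 = 1
Syndrome (s16...s1) = 11101 → position 29.
Flip bit 29: corrected codeword = 0011100111011011100111111011000
Data bits at positions 3,5,6,7,9,10,11,12,13,14,15,17,18,19,20,21,22,23,24,25,26,27,28,29,30,31: 11001101101100111111011000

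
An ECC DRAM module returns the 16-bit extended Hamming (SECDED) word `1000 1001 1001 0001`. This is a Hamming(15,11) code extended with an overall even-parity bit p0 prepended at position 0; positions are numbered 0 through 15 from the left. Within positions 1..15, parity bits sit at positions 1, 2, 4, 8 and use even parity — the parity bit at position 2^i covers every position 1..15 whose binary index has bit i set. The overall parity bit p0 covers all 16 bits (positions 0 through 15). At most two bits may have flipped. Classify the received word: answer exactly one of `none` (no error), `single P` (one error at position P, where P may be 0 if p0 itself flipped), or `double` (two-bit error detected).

double

s1: b1⊕b3⊕b5⊕b7⊕b9⊕b11⊕b13⊕b15 = 0⊕0⊕0⊕1⊕0⊕1⊕0⊕1 = 1
s2: b2⊕b3⊕b6⊕b7⊕b10⊕b11⊕b14⊕b15 = 0⊕0⊕0⊕1⊕0⊕1⊕0⊕1 = 1
s4: b4⊕b5⊕b6⊕b7⊕b12⊕b13⊕b14⊕b15 = 1⊕0⊕0⊕1⊕0⊕0⊕0⊕1 = 1
s8: b8⊕b9⊕b10⊕b11⊕b12⊕b13⊕b14⊕b15 = 1⊕0⊕0⊕1⊕0⊕0⊕0⊕1 = 1
Syndrome (s8...s1) = 1111 → position 15.
Overall parity (XOR of all 16 bits, including p0): 1⊕0⊕0⊕0⊕1⊕0⊕0⊕1⊕1⊕0⊕0⊕1⊕0⊕0⊕0⊕1 = 0
Overall=0, syndrome position=15 → double-bit error detected (uncorrectable).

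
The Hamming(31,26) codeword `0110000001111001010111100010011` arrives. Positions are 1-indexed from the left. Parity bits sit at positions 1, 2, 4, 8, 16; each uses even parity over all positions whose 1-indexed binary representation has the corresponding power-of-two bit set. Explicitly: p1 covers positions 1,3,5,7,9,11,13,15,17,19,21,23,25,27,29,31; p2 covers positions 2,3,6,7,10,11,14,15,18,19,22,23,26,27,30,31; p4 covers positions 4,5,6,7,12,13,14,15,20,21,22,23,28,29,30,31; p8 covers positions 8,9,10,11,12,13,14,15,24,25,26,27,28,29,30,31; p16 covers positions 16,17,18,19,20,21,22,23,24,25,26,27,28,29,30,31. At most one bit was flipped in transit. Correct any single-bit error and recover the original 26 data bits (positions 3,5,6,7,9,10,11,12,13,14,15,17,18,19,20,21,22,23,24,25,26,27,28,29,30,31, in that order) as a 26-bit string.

10000111100010111101010011

s1: b1⊕b3⊕b5⊕b7⊕b9⊕b11⊕b13⊕b15⊕b17⊕b19⊕b21⊕b23⊕b25⊕b27⊕b29⊕b31 = 0⊕1⊕0⊕0⊕0⊕1⊕1⊕0⊕0⊕0⊕1⊕1⊕0⊕1⊕0⊕1 = 1
s2: b2⊕b3⊕b6⊕b7⊕b10⊕b11⊕b14⊕b15⊕b18⊕b19⊕b22⊕b23⊕b26⊕b27⊕b30⊕b31 = 1⊕1⊕0⊕0⊕1⊕1⊕0⊕0⊕1⊕0⊕1⊕1⊕0⊕1⊕1⊕1 = 0
s4: b4⊕b5⊕b6⊕b7⊕b12⊕b13⊕b14⊕b15⊕b20⊕b21⊕b22⊕b23⊕b28⊕b29⊕b30⊕b31 = 0⊕0⊕0⊕0⊕1⊕1⊕0⊕0⊕1⊕1⊕1⊕1⊕0⊕0⊕1⊕1 = 0
s8: b8⊕b9⊕b10⊕b11⊕b12⊕b13⊕b14⊕b15⊕b24⊕b25⊕b26⊕b27⊕b28⊕b29⊕b30⊕b31 = 0⊕0⊕1⊕1⊕1⊕1⊕0⊕0⊕0⊕0⊕0⊕1⊕0⊕0⊕1⊕1 = 1
s16: b16⊕b17⊕b18⊕b19⊕b20⊕b21⊕b22⊕b23⊕b24⊕b25⊕b26⊕b27⊕b28⊕b29⊕b30⊕b31 = 1⊕0⊕1⊕0⊕1⊕1⊕1⊕1⊕0⊕0⊕0⊕1⊕0⊕0⊕1⊕1 = 1
Syndrome (s16...s1) = 11001 → position 25.
Flip bit 25: corrected codeword = 0110000001111001010111101010011
Data bits at positions 3,5,6,7,9,10,11,12,13,14,15,17,18,19,20,21,22,23,24,25,26,27,28,29,30,31: 10000111100010111101010011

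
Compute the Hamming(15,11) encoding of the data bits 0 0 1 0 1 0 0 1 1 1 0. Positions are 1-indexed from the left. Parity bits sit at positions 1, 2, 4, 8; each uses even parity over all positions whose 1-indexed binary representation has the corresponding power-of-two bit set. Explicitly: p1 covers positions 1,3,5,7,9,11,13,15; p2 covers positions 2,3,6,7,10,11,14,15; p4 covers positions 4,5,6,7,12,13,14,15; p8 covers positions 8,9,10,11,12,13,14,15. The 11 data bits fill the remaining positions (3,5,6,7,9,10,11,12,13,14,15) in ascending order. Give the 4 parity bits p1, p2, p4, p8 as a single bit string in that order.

0000

Place data bits at non-power-of-two positions: b3=0, b5=0, b6=1, b7=0, b9=1, b10=0, b11=0, b12=1, b13=1, b14=1, b15=0.
p1 = XOR of data positions {3,5,7,9,11,13,15} = 0⊕0⊕0⊕1⊕0⊕1⊕0 = 0
p2 = XOR of data positions {3,6,7,10,11,14,15} = 0⊕1⊕0⊕0⊕0⊕1⊕0 = 0
p4 = XOR of data positions {5,6,7,12,13,14,15} = 0⊕1⊕0⊕1⊕1⊕1⊕0 = 0
p8 = XOR of data positions {9,10,11,12,13,14,15} = 1⊕0⊕0⊕1⊕1⊕1⊕0 = 0
Parity bits p1,p2,p4,p8 = 0000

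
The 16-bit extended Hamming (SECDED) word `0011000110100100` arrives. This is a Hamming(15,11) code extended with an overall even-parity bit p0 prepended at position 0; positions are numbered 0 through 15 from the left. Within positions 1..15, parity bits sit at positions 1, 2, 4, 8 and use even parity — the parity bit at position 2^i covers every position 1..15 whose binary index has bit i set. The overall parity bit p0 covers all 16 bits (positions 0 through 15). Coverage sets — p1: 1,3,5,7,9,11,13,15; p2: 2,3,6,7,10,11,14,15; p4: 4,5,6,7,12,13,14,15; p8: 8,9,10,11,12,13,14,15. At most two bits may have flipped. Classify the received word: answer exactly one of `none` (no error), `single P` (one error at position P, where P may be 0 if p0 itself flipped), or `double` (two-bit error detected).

s1: b1⊕b3⊕b5⊕b7⊕b9⊕b11⊕b13⊕b15 = 0⊕1⊕0⊕1⊕0⊕0⊕1⊕0 = 1
s2: b2⊕b3⊕b6⊕b7⊕b10⊕b11⊕b14⊕b15 = 1⊕1⊕0⊕1⊕1⊕0⊕0⊕0 = 0
s4: b4⊕b5⊕b6⊕b7⊕b12⊕b13⊕b14⊕b15 = 0⊕0⊕0⊕1⊕0⊕1⊕0⊕0 = 0
s8: b8⊕b9⊕b10⊕b11⊕b12⊕b13⊕b14⊕b15 = 1⊕0⊕1⊕0⊕0⊕1⊕0⊕0 = 1
Syndrome (s8...s1) = 1001 → position 9.
Overall parity (XOR of all 16 bits, including p0): 0⊕0⊕1⊕1⊕0⊕0⊕0⊕1⊕1⊕0⊕1⊕0⊕0⊕1⊕0⊕0 = 0
Overall=0, syndrome position=9 → double-bit error detected (uncorrectable).

double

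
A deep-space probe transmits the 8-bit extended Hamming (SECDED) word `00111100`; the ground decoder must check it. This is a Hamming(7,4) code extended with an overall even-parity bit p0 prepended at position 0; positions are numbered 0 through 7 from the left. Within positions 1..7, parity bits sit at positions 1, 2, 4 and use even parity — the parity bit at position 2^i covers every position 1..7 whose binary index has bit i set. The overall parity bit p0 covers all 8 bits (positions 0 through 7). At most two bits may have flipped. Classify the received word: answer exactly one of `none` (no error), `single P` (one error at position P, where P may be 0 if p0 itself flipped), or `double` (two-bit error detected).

s1: b1⊕b3⊕b5⊕b7 = 0⊕1⊕1⊕0 = 0
s2: b2⊕b3⊕b6⊕b7 = 1⊕1⊕0⊕0 = 0
s4: b4⊕b5⊕b6⊕b7 = 1⊕1⊕0⊕0 = 0
Syndrome (s4...s1) = 000 → position 0 (no error).
Overall parity (XOR of all 8 bits, including p0): 0⊕0⊕1⊕1⊕1⊕1⊕0⊕0 = 0
Overall=0, syndrome position=0 → no error.

none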